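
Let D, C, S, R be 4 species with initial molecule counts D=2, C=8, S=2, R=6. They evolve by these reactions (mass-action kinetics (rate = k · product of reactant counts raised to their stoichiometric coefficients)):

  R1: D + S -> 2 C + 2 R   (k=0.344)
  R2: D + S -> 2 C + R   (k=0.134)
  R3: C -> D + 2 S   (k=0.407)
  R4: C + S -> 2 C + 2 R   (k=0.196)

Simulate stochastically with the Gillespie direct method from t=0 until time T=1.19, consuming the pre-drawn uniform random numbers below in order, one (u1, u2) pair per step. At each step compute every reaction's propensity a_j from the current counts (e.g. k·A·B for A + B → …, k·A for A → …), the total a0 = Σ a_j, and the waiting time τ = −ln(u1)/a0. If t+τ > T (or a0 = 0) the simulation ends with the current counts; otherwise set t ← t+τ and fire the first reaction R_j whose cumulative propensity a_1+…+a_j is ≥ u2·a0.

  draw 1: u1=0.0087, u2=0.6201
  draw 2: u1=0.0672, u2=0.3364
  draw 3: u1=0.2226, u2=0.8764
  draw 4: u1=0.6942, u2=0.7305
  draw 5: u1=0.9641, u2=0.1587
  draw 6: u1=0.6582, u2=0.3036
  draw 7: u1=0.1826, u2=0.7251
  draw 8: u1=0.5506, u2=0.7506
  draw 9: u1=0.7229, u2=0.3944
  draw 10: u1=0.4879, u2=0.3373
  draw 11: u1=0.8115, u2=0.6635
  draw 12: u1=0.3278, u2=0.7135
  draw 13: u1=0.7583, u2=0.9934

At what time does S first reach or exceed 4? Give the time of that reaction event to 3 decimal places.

Threshold first reached at t = 0.571

t=0.000: D=2 C=8 S=2 R=6
Draw 1: a1=1.376, a2=0.536, a3=3.256, a4=3.136, a0=8.304; τ=−ln(0.0087)/8.304=0.571 → t=0.571; u2·a0=0.6201·8.304=5.149; a1+a2=1.912 < 5.149 ≤ a1+…+a3=5.168 → R3 fires; D=3 C=7 S=4 R=6
Draw 2: a1=4.128, a2=1.608, a3=2.849, a4=5.488, a0=14.073; τ=−ln(0.0672)/14.073=0.192 → t=0.763; u2·a0=0.3364·14.073=4.734; a1=4.128 < 4.734 ≤ a1+a2=5.736 → R2 fires; D=2 C=9 S=3 R=7
Draw 3: a1=2.064, a2=0.804, a3=3.663, a4=5.292, a0=11.823; τ=−ln(0.2226)/11.823=0.127 → t=0.890; u2·a0=0.8764·11.823=10.362; a1+…+a3=6.531 < 10.362 ≤ a1+…+a4=11.823 → R4 fires; D=2 C=10 S=2 R=9
Draw 4: a1=1.376, a2=0.536, a3=4.070, a4=3.920, a0=9.902; τ=−ln(0.6942)/9.902=0.037 → t=0.927; u2·a0=0.7305·9.902=7.233; a1+…+a3=5.982 < 7.233 ≤ a1+…+a4=9.902 → R4 fires; D=2 C=11 S=1 R=11
Draw 5: a1=0.688, a2=0.268, a3=4.477, a4=2.156, a0=7.589; τ=−ln(0.9641)/7.589=0.005 → t=0.932; u2·a0=0.1587·7.589=1.204; a1+a2=0.956 < 1.204 ≤ a1+…+a3=5.433 → R3 fires; D=3 C=10 S=3 R=11
Draw 6: a1=3.096, a2=1.206, a3=4.070, a4=5.880, a0=14.252; τ=−ln(0.6582)/14.252=0.029 → t=0.961; u2·a0=0.3036·14.252=4.327; a1+a2=4.302 < 4.327 ≤ a1+…+a3=8.372 → R3 fires; D=4 C=9 S=5 R=11
Draw 7: a1=6.880, a2=2.680, a3=3.663, a4=8.820, a0=22.043; τ=−ln(0.1826)/22.043=0.077 → t=1.038; u2·a0=0.7251·22.043=15.983; a1+…+a3=13.223 < 15.983 ≤ a1+…+a4=22.043 → R4 fires; D=4 C=10 S=4 R=13
Draw 8: a1=5.504, a2=2.144, a3=4.070, a4=7.840, a0=19.558; τ=−ln(0.5506)/19.558=0.031 → t=1.069; u2·a0=0.7506·19.558=14.680; a1+…+a3=11.718 < 14.680 ≤ a1+…+a4=19.558 → R4 fires; D=4 C=11 S=3 R=15
Draw 9: a1=4.128, a2=1.608, a3=4.477, a4=6.468, a0=16.681; τ=−ln(0.7229)/16.681=0.019 → t=1.088; u2·a0=0.3944·16.681=6.579; a1+a2=5.736 < 6.579 ≤ a1+…+a3=10.213 → R3 fires; D=5 C=10 S=5 R=15
Draw 10: a1=8.600, a2=3.350, a3=4.070, a4=9.800, a0=25.820; τ=−ln(0.4879)/25.820=0.028 → t=1.116; u2·a0=0.3373·25.820=8.709; a1=8.600 < 8.709 ≤ a1+a2=11.950 → R2 fires; D=4 C=12 S=4 R=16
Draw 11: a1=5.504, a2=2.144, a3=4.884, a4=9.408, a0=21.940; τ=−ln(0.8115)/21.940=0.010 → t=1.126; u2·a0=0.6635·21.940=14.557; a1+…+a3=12.532 < 14.557 ≤ a1+…+a4=21.940 → R4 fires; D=4 C=13 S=3 R=18
Draw 12: a1=4.128, a2=1.608, a3=5.291, a4=7.644, a0=18.671; τ=−ln(0.3278)/18.671=0.060 → t=1.185; u2·a0=0.7135·18.671=13.322; a1+…+a3=11.027 < 13.322 ≤ a1+…+a4=18.671 → R4 fires; D=4 C=14 S=2 R=20
Draw 13: a1=2.752, a2=1.072, a3=5.698, a4=5.488, a0=15.010; τ=−ln(0.7583)/15.010=0.018 → t=1.204 > T=1.19: stop.
S first becomes ≥ 4 when it reaches 4 at the event at t=0.571.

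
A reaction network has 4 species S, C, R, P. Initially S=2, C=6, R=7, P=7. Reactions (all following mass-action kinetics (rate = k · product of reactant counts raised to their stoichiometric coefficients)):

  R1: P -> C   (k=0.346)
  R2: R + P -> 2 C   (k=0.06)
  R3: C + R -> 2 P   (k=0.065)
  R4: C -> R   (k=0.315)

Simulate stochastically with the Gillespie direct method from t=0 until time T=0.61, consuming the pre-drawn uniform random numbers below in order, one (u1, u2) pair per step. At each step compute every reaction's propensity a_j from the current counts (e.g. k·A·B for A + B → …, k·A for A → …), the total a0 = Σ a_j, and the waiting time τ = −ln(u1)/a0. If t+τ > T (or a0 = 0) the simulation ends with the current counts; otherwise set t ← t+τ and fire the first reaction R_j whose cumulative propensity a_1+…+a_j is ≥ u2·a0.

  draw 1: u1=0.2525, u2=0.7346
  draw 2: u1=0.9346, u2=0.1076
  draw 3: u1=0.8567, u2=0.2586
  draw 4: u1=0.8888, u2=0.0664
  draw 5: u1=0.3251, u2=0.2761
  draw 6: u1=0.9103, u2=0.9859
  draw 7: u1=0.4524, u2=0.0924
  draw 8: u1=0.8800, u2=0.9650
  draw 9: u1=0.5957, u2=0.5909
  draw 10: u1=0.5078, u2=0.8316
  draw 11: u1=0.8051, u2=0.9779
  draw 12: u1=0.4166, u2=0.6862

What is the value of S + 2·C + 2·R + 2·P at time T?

Check how each reaction changes W = S + 2·C + 2·R + 2·P (weight of products minus weight of reactants):
R1: P -> C: (2·1) − (2·1) = 2 − 2 = 0
R2: R + P -> 2 C: (2·2) − (2·1 + 2·1) = 4 − 4 = 0
R3: C + R -> 2 P: (2·2) − (2·1 + 2·1) = 4 − 4 = 0
R4: C -> R: (2·1) − (2·1) = 2 − 2 = 0
Every reaction leaves W unchanged, so W is conserved and no simulation is needed: W(T) = W(0) = 2 + 2·6 + 2·7 + 2·7 = 42

Value at T = 42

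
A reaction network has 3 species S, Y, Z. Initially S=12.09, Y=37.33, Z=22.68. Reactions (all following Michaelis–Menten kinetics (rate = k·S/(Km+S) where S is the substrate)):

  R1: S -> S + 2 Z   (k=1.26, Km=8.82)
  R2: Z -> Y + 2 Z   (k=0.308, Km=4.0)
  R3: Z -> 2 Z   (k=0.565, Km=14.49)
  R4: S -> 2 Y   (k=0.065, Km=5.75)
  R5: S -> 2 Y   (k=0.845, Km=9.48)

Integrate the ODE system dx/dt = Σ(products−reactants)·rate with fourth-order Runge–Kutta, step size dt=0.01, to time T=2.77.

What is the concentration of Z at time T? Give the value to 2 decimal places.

RK4 with dt=0.01: 277 steps to T=2.77. Trajectory (selected grid times):
t=0.00: S=12.09 Y=37.33 Z=22.68
t=0.31: S=11.93 Y=37.73 Z=23.32
t=0.62: S=11.77 Y=38.13 Z=23.96
t=0.92: S=11.62 Y=38.52 Z=24.57
t=1.23: S=11.46 Y=38.91 Z=25.21
t=1.54: S=11.30 Y=39.31 Z=25.84
t=1.85: S=11.15 Y=39.70 Z=26.48
t=2.15: S=11.00 Y=40.08 Z=27.09
t=2.46: S=10.85 Y=40.47 Z=27.72
t=2.77: S=10.69 Y=40.86 Z=28.35
Read off Z at T=2.77: 28.35

Z at T = 28.35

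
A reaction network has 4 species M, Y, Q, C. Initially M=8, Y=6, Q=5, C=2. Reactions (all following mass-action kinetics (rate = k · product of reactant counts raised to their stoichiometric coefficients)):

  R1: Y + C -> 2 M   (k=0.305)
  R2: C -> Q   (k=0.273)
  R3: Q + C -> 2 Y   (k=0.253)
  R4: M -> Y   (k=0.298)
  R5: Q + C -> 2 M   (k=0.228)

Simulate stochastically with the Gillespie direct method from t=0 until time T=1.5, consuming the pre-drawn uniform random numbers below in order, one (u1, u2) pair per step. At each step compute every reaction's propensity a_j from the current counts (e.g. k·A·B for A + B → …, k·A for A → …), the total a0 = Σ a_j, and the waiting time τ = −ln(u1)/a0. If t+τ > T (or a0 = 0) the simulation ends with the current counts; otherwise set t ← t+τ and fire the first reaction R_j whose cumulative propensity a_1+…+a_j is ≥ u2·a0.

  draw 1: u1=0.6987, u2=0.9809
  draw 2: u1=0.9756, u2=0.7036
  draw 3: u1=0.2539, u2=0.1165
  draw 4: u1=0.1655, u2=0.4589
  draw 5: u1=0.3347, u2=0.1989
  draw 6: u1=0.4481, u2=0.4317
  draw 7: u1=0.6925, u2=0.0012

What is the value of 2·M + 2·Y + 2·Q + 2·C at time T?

Value at T = 42

Check how each reaction changes W = 2·M + 2·Y + 2·Q + 2·C (weight of products minus weight of reactants):
R1: Y + C -> 2 M: (2·2) − (2·1 + 2·1) = 4 − 4 = 0
R2: C -> Q: (2·1) − (2·1) = 2 − 2 = 0
R3: Q + C -> 2 Y: (2·2) − (2·1 + 2·1) = 4 − 4 = 0
R4: M -> Y: (2·1) − (2·1) = 2 − 2 = 0
R5: Q + C -> 2 M: (2·2) − (2·1 + 2·1) = 4 − 4 = 0
Every reaction leaves W unchanged, so W is conserved and no simulation is needed: W(T) = W(0) = 2·8 + 2·6 + 2·5 + 2·2 = 42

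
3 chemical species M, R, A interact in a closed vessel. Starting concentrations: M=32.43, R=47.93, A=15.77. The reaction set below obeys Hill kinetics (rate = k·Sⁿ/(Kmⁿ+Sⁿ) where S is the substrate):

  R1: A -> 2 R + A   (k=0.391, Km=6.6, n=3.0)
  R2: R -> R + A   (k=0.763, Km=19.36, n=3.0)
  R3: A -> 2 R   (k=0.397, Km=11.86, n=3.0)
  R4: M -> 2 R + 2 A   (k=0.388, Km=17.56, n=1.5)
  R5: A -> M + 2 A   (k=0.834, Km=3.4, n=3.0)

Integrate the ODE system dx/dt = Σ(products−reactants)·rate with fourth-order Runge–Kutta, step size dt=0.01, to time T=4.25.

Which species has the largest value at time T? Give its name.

Dominant species at T: R

RK4 with dt=0.01: 425 steps to T=4.25. Trajectory (selected grid times):
t=0.00: M=32.43 R=47.93 A=15.77
t=0.47: M=32.69 R=48.80 A=16.62
t=0.94: M=32.95 R=49.69 A=17.47
t=1.42: M=33.21 R=50.61 A=18.34
t=1.89: M=33.47 R=51.53 A=19.18
t=2.36: M=33.72 R=52.45 A=20.02
t=2.83: M=33.98 R=53.38 A=20.87
t=3.31: M=34.24 R=54.35 A=21.72
t=3.78: M=34.50 R=55.29 A=22.56
t=4.25: M=34.76 R=56.25 A=23.40
At T=4.25: M=34.76 R=56.25 A=23.40; the largest is R.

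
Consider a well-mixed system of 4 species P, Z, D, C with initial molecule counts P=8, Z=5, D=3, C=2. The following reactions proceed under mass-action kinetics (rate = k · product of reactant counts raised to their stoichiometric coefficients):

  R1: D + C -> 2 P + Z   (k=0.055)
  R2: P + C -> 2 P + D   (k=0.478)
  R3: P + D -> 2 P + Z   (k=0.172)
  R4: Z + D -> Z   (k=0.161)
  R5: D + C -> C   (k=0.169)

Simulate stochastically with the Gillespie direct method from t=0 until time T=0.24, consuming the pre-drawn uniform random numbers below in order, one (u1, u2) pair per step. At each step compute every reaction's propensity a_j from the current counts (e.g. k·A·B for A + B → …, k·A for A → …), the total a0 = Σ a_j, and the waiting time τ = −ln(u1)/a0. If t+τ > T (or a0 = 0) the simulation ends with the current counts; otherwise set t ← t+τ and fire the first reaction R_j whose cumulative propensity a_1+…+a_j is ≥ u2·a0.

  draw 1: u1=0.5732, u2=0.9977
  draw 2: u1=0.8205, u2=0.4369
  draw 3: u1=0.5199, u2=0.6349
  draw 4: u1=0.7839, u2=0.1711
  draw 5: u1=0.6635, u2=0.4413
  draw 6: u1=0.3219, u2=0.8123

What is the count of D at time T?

t=0.000: P=8 Z=5 D=3 C=2
Draw 1: a1=0.330, a2=7.648, a3=4.128, a4=2.415, a5=1.014, a0=15.535; τ=−ln(0.5732)/15.535=0.036 → t=0.036; u2·a0=0.9977·15.535=15.499; a1+…+a4=14.521 < 15.499 ≤ a1+…+a5=15.535 → R5 fires; P=8 Z=5 D=2 C=2
Draw 2: a1=0.220, a2=7.648, a3=2.752, a4=1.610, a5=0.676, a0=12.906; τ=−ln(0.8205)/12.906=0.015 → t=0.051; u2·a0=0.4369·12.906=5.639; a1=0.220 < 5.639 ≤ a1+a2=7.868 → R2 fires; P=9 Z=5 D=3 C=1
Draw 3: a1=0.165, a2=4.302, a3=4.644, a4=2.415, a5=0.507, a0=12.033; τ=−ln(0.5199)/12.033=0.054 → t=0.106; u2·a0=0.6349·12.033=7.640; a1+a2=4.467 < 7.640 ≤ a1+…+a3=9.111 → R3 fires; P=10 Z=6 D=2 C=1
Draw 4: a1=0.110, a2=4.780, a3=3.440, a4=1.932, a5=0.338, a0=10.600; τ=−ln(0.7839)/10.600=0.023 → t=0.128; u2·a0=0.1711·10.600=1.814; a1=0.110 < 1.814 ≤ a1+a2=4.890 → R2 fires; P=11 Z=6 D=3 C=0
Draw 5: a1=0.000, a2=0.000, a3=5.676, a4=2.898, a5=0.000, a0=8.574; τ=−ln(0.6635)/8.574=0.048 → t=0.176; u2·a0=0.4413·8.574=3.784; a1+a2=0.000 < 3.784 ≤ a1+…+a3=5.676 → R3 fires; P=12 Z=7 D=2 C=0
Draw 6: a1=0.000, a2=0.000, a3=4.128, a4=2.254, a5=0.000, a0=6.382; τ=−ln(0.3219)/6.382=0.178 → t=0.354 > T=0.24: stop.
Read off D at T=0.24: 2

D at T = 2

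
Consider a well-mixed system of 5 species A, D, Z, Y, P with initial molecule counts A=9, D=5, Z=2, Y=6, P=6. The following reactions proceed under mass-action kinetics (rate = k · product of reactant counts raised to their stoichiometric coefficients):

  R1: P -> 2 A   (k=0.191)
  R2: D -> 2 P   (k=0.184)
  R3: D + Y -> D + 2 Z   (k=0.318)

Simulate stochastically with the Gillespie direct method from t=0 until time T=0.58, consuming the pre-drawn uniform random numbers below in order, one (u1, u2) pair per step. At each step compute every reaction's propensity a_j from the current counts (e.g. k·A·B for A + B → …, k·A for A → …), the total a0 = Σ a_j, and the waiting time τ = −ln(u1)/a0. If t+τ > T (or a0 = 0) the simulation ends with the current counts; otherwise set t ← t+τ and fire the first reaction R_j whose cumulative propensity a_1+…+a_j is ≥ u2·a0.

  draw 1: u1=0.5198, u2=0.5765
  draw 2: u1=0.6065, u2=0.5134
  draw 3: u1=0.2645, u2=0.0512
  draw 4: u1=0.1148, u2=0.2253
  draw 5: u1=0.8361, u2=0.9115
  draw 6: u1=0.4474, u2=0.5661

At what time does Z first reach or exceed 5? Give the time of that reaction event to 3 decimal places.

t=0.000: A=9 D=5 Z=2 Y=6 P=6
Draw 1: a1=1.146, a2=0.920, a3=9.540, a0=11.606; τ=−ln(0.5198)/11.606=0.056 → t=0.056; u2·a0=0.5765·11.606=6.691; a1+a2=2.066 < 6.691 ≤ a1+…+a3=11.606 → R3 fires; A=9 D=5 Z=4 Y=5 P=6
Draw 2: a1=1.146, a2=0.920, a3=7.950, a0=10.016; τ=−ln(0.6065)/10.016=0.050 → t=0.106; u2·a0=0.5134·10.016=5.142; a1+a2=2.066 < 5.142 ≤ a1+…+a3=10.016 → R3 fires; A=9 D=5 Z=6 Y=4 P=6
Draw 3: a1=1.146, a2=0.920, a3=6.360, a0=8.426; τ=−ln(0.2645)/8.426=0.158 → t=0.264; u2·a0=0.0512·8.426=0.431 ≤ a1=1.146 → R1 fires; A=11 D=5 Z=6 Y=4 P=5
Draw 4: a1=0.955, a2=0.920, a3=6.360, a0=8.235; τ=−ln(0.1148)/8.235=0.263 → t=0.527; u2·a0=0.2253·8.235=1.855; a1=0.955 < 1.855 ≤ a1+a2=1.875 → R2 fires; A=11 D=4 Z=6 Y=4 P=7
Draw 5: a1=1.337, a2=0.736, a3=5.088, a0=7.161; τ=−ln(0.8361)/7.161=0.025 → t=0.552; u2·a0=0.9115·7.161=6.527; a1+a2=2.073 < 6.527 ≤ a1+…+a3=7.161 → R3 fires; A=11 D=4 Z=8 Y=3 P=7
Draw 6: a1=1.337, a2=0.736, a3=3.816, a0=5.889; τ=−ln(0.4474)/5.889=0.137 → t=0.689 > T=0.58: stop.
Z first becomes ≥ 5 when it reaches 6 at the event at t=0.106.

Threshold first reached at t = 0.106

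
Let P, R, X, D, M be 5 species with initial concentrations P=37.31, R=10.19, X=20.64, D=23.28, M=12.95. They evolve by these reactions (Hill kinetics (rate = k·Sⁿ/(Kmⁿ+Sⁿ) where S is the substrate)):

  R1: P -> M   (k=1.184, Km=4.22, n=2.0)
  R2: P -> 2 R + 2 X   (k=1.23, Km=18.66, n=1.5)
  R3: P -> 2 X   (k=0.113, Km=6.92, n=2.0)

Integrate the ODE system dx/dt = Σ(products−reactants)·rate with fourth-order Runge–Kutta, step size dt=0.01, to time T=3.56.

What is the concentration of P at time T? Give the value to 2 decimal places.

RK4 with dt=0.01: 356 steps to T=3.56. Trajectory (selected grid times):
t=0.00: P=37.31 R=10.19 X=20.64 D=23.28 M=12.95
t=0.40: P=36.44 R=10.91 X=21.45 D=23.28 M=13.42
t=0.79: P=35.59 R=11.61 X=22.23 D=23.28 M=13.87
t=1.19: P=34.72 R=12.32 X=23.03 D=23.28 M=14.34
t=1.58: P=33.88 R=13.01 X=23.80 D=23.28 M=14.79
t=1.98: P=33.03 R=13.70 X=24.58 D=23.28 M=15.26
t=2.37: P=32.20 R=14.37 X=25.34 D=23.28 M=15.72
t=2.77: P=31.35 R=15.05 X=26.10 D=23.28 M=16.18
t=3.16: P=30.53 R=15.70 X=26.84 D=23.28 M=16.63
t=3.56: P=29.69 R=16.36 X=27.59 D=23.28 M=17.10
Read off P at T=3.56: 29.69

P at T = 29.69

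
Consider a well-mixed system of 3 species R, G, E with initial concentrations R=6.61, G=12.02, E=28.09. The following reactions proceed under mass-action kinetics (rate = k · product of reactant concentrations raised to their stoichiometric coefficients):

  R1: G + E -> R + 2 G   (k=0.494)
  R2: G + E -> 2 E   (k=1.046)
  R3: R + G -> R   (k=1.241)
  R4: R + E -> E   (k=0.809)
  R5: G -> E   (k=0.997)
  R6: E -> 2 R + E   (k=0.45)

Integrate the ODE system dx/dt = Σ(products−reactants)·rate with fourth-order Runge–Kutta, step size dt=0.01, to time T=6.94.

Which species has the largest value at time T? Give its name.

Dominant species at T: E

RK4 with dt=0.01: 694 steps to T=6.94. Trajectory (selected grid times):
t=0.00: R=6.61 G=12.02 E=28.09
t=0.77: R=1.11 G=0.00 E=36.86
t=1.54: R=1.11 G=0.00 E=36.86
t=2.31: R=1.11 G=0.00 E=36.86
t=3.08: R=1.11 G=0.00 E=36.86
t=3.86: R=1.11 G=0.00 E=36.86
t=4.63: R=1.11 G=0.00 E=36.86
t=5.40: R=1.11 G=0.00 E=36.86
t=6.17: R=1.11 G=0.00 E=36.86
t=6.94: R=1.11 G=0.00 E=36.86
At T=6.94: R=1.11 G=0.00 E=36.86; the largest is E.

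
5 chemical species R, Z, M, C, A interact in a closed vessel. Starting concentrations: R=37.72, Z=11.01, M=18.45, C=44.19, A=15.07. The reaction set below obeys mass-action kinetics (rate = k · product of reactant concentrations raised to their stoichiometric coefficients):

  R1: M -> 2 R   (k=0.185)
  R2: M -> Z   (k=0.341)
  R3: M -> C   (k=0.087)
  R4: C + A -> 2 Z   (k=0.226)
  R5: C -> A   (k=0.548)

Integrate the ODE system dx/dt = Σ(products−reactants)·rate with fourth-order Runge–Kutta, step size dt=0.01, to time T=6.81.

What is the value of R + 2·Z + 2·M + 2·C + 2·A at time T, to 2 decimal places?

Check how each reaction changes W = R + 2·Z + 2·M + 2·C + 2·A (weight of products minus weight of reactants):
R1: M -> 2 R: (1·2) − (2·1) = 2 − 2 = 0
R2: M -> Z: (2·1) − (2·1) = 2 − 2 = 0
R3: M -> C: (2·1) − (2·1) = 2 − 2 = 0
R4: C + A -> 2 Z: (2·2) − (2·1 + 2·1) = 4 − 4 = 0
R5: C -> A: (2·1) − (2·1) = 2 − 2 = 0
Every reaction leaves W unchanged, so W is conserved and no simulation is needed: W(T) = W(0) = 37.72 + 2·11.01 + 2·18.45 + 2·44.19 + 2·15.07 = 215.16

Value at T = 215.16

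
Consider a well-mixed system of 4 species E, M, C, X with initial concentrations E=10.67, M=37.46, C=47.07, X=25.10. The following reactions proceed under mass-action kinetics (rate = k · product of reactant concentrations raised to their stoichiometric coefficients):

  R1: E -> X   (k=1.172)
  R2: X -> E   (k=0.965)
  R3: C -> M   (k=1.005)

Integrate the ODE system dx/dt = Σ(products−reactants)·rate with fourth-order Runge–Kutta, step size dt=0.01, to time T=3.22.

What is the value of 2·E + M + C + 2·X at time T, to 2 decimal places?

Check how each reaction changes W = 2·E + M + C + 2·X (weight of products minus weight of reactants):
R1: E -> X: (2·1) − (2·1) = 2 − 2 = 0
R2: X -> E: (2·1) − (2·1) = 2 − 2 = 0
R3: C -> M: (1·1) − (1·1) = 1 − 1 = 0
Every reaction leaves W unchanged, so W is conserved and no simulation is needed: W(T) = W(0) = 2·10.67 + 37.46 + 47.07 + 2·25.10 = 156.07

Value at T = 156.07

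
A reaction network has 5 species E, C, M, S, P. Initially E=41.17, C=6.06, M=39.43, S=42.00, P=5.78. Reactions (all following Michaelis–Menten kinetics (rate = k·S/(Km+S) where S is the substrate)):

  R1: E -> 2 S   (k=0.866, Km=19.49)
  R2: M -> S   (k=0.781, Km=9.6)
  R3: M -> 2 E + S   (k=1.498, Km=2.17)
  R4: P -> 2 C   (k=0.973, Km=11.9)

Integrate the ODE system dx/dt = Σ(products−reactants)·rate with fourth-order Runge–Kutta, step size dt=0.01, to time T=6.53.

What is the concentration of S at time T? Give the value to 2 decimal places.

RK4 with dt=0.01: 653 steps to T=6.53. Trajectory (selected grid times):
t=0.00: E=41.17 C=6.06 M=39.43 S=42.00 P=5.78
t=0.73: E=42.81 C=6.52 M=37.94 S=44.36 P=5.55
t=1.45: E=44.42 C=6.96 M=36.47 S=46.68 P=5.33
t=2.18: E=46.04 C=7.39 M=34.99 S=49.05 P=5.11
t=2.90: E=47.62 C=7.81 M=33.54 S=51.38 P=4.91
t=3.63: E=49.23 C=8.21 M=32.07 S=53.75 P=4.70
t=4.35: E=50.79 C=8.61 M=30.63 S=56.09 P=4.51
t=5.08: E=52.37 C=8.99 M=29.18 S=58.46 P=4.32
t=5.80: E=53.92 C=9.36 M=27.76 S=60.79 P=4.13
t=6.53: E=55.48 C=9.72 M=26.33 S=63.16 P=3.95
Read off S at T=6.53: 63.16

S at T = 63.16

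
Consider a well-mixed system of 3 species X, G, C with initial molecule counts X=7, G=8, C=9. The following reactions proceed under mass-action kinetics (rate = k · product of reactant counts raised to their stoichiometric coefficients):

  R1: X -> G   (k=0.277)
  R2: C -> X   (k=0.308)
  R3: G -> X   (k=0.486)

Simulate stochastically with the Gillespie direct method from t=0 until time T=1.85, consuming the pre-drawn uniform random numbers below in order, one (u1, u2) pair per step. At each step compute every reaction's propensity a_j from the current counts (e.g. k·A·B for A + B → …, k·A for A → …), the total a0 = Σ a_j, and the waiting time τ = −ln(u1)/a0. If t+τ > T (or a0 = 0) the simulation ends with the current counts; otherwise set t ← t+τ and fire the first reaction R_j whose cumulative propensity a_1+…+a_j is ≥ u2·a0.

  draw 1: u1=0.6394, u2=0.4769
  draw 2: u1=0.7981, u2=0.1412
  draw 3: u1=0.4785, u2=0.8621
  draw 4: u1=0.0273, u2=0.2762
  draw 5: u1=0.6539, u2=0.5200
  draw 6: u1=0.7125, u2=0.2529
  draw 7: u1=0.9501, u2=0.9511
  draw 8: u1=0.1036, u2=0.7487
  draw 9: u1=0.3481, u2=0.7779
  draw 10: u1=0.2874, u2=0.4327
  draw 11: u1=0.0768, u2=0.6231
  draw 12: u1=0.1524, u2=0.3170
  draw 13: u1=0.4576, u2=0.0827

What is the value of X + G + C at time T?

Check how each reaction changes W = X + G + C (weight of products minus weight of reactants):
R1: X -> G: (1·1) − (1·1) = 1 − 1 = 0
R2: C -> X: (1·1) − (1·1) = 1 − 1 = 0
R3: G -> X: (1·1) − (1·1) = 1 − 1 = 0
Every reaction leaves W unchanged, so W is conserved and no simulation is needed: W(T) = W(0) = 7 + 8 + 9 = 24

Value at T = 24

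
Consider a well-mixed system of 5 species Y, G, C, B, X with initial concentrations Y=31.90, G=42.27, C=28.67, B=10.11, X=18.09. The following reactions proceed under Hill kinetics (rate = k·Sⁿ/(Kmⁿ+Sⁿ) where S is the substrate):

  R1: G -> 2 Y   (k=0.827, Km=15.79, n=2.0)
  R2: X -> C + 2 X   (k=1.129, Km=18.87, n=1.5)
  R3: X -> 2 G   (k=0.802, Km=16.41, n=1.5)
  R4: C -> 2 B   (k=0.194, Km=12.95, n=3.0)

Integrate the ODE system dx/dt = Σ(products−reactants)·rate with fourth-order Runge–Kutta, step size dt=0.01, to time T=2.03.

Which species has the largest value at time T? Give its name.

Dominant species at T: G

RK4 with dt=0.01: 203 steps to T=2.03. Trajectory (selected grid times):
t=0.00: Y=31.90 G=42.27 C=28.67 B=10.11 X=18.09
t=0.23: Y=32.23 G=42.30 C=28.75 B=10.19 X=18.12
t=0.45: Y=32.55 G=42.33 C=28.84 B=10.27 X=18.14
t=0.68: Y=32.89 G=42.36 C=28.92 B=10.35 X=18.17
t=0.90: Y=33.21 G=42.39 C=29.00 B=10.43 X=18.20
t=1.13: Y=33.54 G=42.42 C=29.09 B=10.51 X=18.22
t=1.35: Y=33.86 G=42.45 C=29.17 B=10.59 X=18.25
t=1.58: Y=34.19 G=42.49 C=29.26 B=10.67 X=18.27
t=1.80: Y=34.51 G=42.52 C=29.34 B=10.75 X=18.30
t=2.03: Y=34.85 G=42.55 C=29.42 B=10.83 X=18.33
At T=2.03: Y=34.85 G=42.55 C=29.42 B=10.83 X=18.33; the largest is G.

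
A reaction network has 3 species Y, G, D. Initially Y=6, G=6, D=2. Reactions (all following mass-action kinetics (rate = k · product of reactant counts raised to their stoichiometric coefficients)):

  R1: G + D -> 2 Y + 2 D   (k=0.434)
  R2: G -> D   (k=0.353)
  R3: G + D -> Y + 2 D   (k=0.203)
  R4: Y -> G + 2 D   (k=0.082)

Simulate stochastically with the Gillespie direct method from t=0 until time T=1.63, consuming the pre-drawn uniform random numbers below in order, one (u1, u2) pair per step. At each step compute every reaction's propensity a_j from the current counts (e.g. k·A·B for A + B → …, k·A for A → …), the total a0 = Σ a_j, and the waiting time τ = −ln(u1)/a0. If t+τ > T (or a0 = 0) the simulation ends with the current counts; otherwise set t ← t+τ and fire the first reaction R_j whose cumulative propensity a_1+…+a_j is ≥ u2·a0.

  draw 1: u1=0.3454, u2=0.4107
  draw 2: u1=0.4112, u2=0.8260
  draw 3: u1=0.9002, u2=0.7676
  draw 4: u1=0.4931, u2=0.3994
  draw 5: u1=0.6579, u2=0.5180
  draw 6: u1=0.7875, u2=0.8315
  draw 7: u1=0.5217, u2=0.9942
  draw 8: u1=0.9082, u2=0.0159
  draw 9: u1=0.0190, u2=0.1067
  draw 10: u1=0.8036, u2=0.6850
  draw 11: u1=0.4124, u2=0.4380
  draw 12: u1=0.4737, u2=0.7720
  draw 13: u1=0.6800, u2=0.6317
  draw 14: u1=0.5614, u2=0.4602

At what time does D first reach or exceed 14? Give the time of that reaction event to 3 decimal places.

t=0.000: Y=6 G=6 D=2
Draw 1: a1=5.208, a2=2.118, a3=2.436, a4=0.492, a0=10.254; τ=−ln(0.3454)/10.254=0.104 → t=0.104; u2·a0=0.4107·10.254=4.211 ≤ a1=5.208 → R1 fires; Y=8 G=5 D=3
Draw 2: a1=6.510, a2=1.765, a3=3.045, a4=0.656, a0=11.976; τ=−ln(0.4112)/11.976=0.074 → t=0.178; u2·a0=0.8260·11.976=9.892; a1+a2=8.275 < 9.892 ≤ a1+…+a3=11.320 → R3 fires; Y=9 G=4 D=4
Draw 3: a1=6.944, a2=1.412, a3=3.248, a4=0.738, a0=12.342; τ=−ln(0.9002)/12.342=0.009 → t=0.186; u2·a0=0.7676·12.342=9.474; a1+a2=8.356 < 9.474 ≤ a1+…+a3=11.604 → R3 fires; Y=10 G=3 D=5
Draw 4: a1=6.510, a2=1.059, a3=3.045, a4=0.820, a0=11.434; τ=−ln(0.4931)/11.434=0.062 → t=0.248; u2·a0=0.3994·11.434=4.567 ≤ a1=6.510 → R1 fires; Y=12 G=2 D=6
Draw 5: a1=5.208, a2=0.706, a3=2.436, a4=0.984, a0=9.334; τ=−ln(0.6579)/9.334=0.045 → t=0.293; u2·a0=0.5180·9.334=4.835 ≤ a1=5.208 → R1 fires; Y=14 G=1 D=7
Draw 6: a1=3.038, a2=0.353, a3=1.421, a4=1.148, a0=5.960; τ=−ln(0.7875)/5.960=0.040 → t=0.333; u2·a0=0.8315·5.960=4.956; a1+…+a3=4.812 < 4.956 ≤ a1+…+a4=5.960 → R4 fires; Y=13 G=2 D=9
Draw 7: a1=7.812, a2=0.706, a3=3.654, a4=1.066, a0=13.238; τ=−ln(0.5217)/13.238=0.049 → t=0.382; u2·a0=0.9942·13.238=13.161; a1+…+a3=12.172 < 13.161 ≤ a1+…+a4=13.238 → R4 fires; Y=12 G=3 D=11
Draw 8: a1=14.322, a2=1.059, a3=6.699, a4=0.984, a0=23.064; τ=−ln(0.9082)/23.064=0.004 → t=0.386; u2·a0=0.0159·23.064=0.367 ≤ a1=14.322 → R1 fires; Y=14 G=2 D=12
Draw 9: a1=10.416, a2=0.706, a3=4.872, a4=1.148, a0=17.142; τ=−ln(0.0190)/17.142=0.231 → t=0.618; u2·a0=0.1067·17.142=1.829 ≤ a1=10.416 → R1 fires; Y=16 G=1 D=13
Draw 10: a1=5.642, a2=0.353, a3=2.639, a4=1.312, a0=9.946; τ=−ln(0.8036)/9.946=0.022 → t=0.640; u2·a0=0.6850·9.946=6.813; a1+a2=5.995 < 6.813 ≤ a1+…+a3=8.634 → R3 fires; Y=17 G=0 D=14
Draw 11: a1=0.000, a2=0.000, a3=0.000, a4=1.394, a0=1.394; τ=−ln(0.4124)/1.394=0.635 → t=1.275; u2·a0=0.4380·1.394=0.611; a1+…+a3=0.000 < 0.611 ≤ a1+…+a4=1.394 → R4 fires; Y=16 G=1 D=16
Draw 12: a1=6.944, a2=0.353, a3=3.248, a4=1.312, a0=11.857; τ=−ln(0.4737)/11.857=0.063 → t=1.338; u2·a0=0.7720·11.857=9.154; a1+a2=7.297 < 9.154 ≤ a1+…+a3=10.545 → R3 fires; Y=17 G=0 D=17
Draw 13: a1=0.000, a2=0.000, a3=0.000, a4=1.394, a0=1.394; τ=−ln(0.6800)/1.394=0.277 → t=1.615; u2·a0=0.6317·1.394=0.881; a1+…+a3=0.000 < 0.881 ≤ a1+…+a4=1.394 → R4 fires; Y=16 G=1 D=19
Draw 14: a1=8.246, a2=0.353, a3=3.857, a4=1.312, a0=13.768; τ=−ln(0.5614)/13.768=0.042 → t=1.657 > T=1.63: stop.
D first becomes ≥ 14 when it reaches 14 at the event at t=0.640.

Threshold first reached at t = 0.640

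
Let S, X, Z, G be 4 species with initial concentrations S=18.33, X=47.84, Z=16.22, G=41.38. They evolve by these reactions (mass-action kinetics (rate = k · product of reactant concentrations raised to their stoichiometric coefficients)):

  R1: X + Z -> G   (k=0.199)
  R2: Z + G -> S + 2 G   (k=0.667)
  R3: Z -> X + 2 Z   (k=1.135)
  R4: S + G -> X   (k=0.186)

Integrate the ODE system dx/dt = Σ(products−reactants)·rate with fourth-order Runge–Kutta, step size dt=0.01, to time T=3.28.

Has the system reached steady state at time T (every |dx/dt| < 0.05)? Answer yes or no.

Steady state at T: yes

RK4 with dt=0.01: 328 steps to T=3.28. Trajectory (selected grid times):
t=0.00: S=18.33 X=47.84 Z=16.22 G=41.38
t=0.36: S=2.84 X=72.18 Z=0.00 G=30.04
t=0.73: S=0.40 X=74.62 Z=0.00 G=27.61
t=1.09: S=0.06 X=74.95 Z=0.00 G=27.27
t=1.46: S=0.01 X=75.01 Z=0.00 G=27.22
t=1.82: S=0.00 X=75.01 Z=0.00 G=27.21
t=2.19: S=0.00 X=75.02 Z=0.00 G=27.21
t=2.55: S=0.00 X=75.02 Z=0.00 G=27.21
t=2.92: S=0.00 X=75.02 Z=0.00 G=27.21
t=3.28: S=0.00 X=75.02 Z=0.00 G=27.21
Rates at T: R1=0.0000, R2=0.0000, R3=0.0000, R4=0.0000
dx/dt at T (Σ net stoichiometry × rate): S=-0.0000, X=+0.0000, Z=-0.0000, G=-0.0000
Largest |dx/dt| is |-0.0000| (S) < 0.05 → steady.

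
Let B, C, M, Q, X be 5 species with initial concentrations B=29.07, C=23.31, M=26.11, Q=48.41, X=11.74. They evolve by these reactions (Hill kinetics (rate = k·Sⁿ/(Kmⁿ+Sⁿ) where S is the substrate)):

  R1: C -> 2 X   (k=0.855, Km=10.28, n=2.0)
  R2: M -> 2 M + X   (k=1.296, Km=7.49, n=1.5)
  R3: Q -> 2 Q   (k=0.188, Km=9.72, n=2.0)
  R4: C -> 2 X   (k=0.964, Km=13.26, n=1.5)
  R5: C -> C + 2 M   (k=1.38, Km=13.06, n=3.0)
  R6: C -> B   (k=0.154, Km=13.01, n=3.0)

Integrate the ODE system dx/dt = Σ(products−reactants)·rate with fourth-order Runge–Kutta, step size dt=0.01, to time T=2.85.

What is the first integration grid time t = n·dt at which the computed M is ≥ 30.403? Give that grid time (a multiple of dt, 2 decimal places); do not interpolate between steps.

RK4 with dt=0.01: 285 steps to T=2.85. Trajectory (selected grid times):
t=0.00: B=29.07 C=23.31 M=26.11 Q=48.41 X=11.74
t=0.32: B=29.11 C=22.83 M=27.22 Q=48.47 X=12.99
t=0.63: B=29.15 C=22.36 M=28.29 Q=48.52 X=14.19
t=0.95: B=29.19 C=21.88 M=29.39 Q=48.58 X=15.43
t=1.24: B=29.23 C=21.45 M=30.38 Q=48.63 X=16.55
t=1.25: B=29.23 C=21.44 M=30.41 Q=48.64 X=16.58
t=1.27: B=29.23 C=21.41 M=30.48 Q=48.64 X=16.66
t=1.58: B=29.27 C=20.96 M=31.53 Q=48.70 X=17.85
t=1.90: B=29.31 C=20.49 M=32.61 Q=48.75 X=19.07
t=2.22: B=29.35 C=20.04 M=33.68 Q=48.81 X=20.28
t=2.53: B=29.39 C=19.60 M=34.71 Q=48.87 X=21.45
t=2.85: B=29.43 C=19.15 M=35.77 Q=48.93 X=22.65
M(1.24)=30.377 < 30.403 but M(1.25)=30.411 ≥ 30.403, so the first grid time is t=1.25.

Threshold first reached at t = 1.25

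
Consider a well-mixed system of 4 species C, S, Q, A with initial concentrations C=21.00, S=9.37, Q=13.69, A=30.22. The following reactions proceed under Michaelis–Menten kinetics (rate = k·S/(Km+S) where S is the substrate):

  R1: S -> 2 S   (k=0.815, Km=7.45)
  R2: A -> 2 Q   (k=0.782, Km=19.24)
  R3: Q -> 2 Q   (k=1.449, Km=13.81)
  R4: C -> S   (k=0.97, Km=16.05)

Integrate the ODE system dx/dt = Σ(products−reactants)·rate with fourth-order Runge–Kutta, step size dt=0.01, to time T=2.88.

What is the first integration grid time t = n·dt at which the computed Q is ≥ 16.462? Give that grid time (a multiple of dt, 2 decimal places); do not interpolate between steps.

RK4 with dt=0.01: 288 steps to T=2.88. Trajectory (selected grid times):
t=0.00: C=21.00 S=9.37 Q=13.69 A=30.22
t=0.32: C=20.82 S=9.69 Q=14.23 A=30.07
t=0.64: C=20.65 S=10.02 Q=14.77 A=29.91
t=0.96: C=20.48 S=10.34 Q=15.32 A=29.76
t=1.28: C=20.30 S=10.67 Q=15.87 A=29.61
t=1.60: C=20.13 S=10.99 Q=16.42 A=29.46
t=1.62: C=20.12 S=11.01 Q=16.45 A=29.45
t=1.63: C=20.11 S=11.02 Q=16.47 A=29.45
t=1.92: C=19.96 S=11.32 Q=16.98 A=29.31
t=2.24: C=19.78 S=11.65 Q=17.54 A=29.16
t=2.56: C=19.61 S=11.98 Q=18.10 A=29.01
t=2.88: C=19.44 S=12.32 Q=18.66 A=28.86
Q(1.62)=16.454 < 16.462 but Q(1.63)=16.471 ≥ 16.462, so the first grid time is t=1.63.

Threshold first reached at t = 1.63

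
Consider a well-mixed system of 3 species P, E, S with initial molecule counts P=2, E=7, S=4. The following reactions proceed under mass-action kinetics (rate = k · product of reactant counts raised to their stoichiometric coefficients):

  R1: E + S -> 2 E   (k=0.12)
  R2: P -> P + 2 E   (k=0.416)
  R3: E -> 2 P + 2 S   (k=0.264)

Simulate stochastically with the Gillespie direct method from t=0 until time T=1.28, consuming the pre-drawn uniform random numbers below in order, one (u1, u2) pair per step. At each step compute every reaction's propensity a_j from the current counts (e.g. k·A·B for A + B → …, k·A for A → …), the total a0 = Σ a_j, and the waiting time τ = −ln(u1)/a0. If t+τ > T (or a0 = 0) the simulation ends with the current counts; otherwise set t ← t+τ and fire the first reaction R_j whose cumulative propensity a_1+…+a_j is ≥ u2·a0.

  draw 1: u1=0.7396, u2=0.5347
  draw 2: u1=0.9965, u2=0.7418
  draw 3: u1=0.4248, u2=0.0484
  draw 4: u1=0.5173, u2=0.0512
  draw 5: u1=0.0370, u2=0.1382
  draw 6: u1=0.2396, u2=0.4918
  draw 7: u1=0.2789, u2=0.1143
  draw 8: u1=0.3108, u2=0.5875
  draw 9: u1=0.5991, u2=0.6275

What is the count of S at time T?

S at T = 3

t=0.000: P=2 E=7 S=4
Draw 1: a1=3.360, a2=0.832, a3=1.848, a0=6.040; τ=−ln(0.7396)/6.040=0.050 → t=0.050; u2·a0=0.5347·6.040=3.230 ≤ a1=3.360 → R1 fires; P=2 E=8 S=3
Draw 2: a1=2.880, a2=0.832, a3=2.112, a0=5.824; τ=−ln(0.9965)/5.824=0.001 → t=0.051; u2·a0=0.7418·5.824=4.320; a1+a2=3.712 < 4.320 ≤ a1+…+a3=5.824 → R3 fires; P=4 E=7 S=5
Draw 3: a1=4.200, a2=1.664, a3=1.848, a0=7.712; τ=−ln(0.4248)/7.712=0.111 → t=0.162; u2·a0=0.0484·7.712=0.373 ≤ a1=4.200 → R1 fires; P=4 E=8 S=4
Draw 4: a1=3.840, a2=1.664, a3=2.112, a0=7.616; τ=−ln(0.5173)/7.616=0.087 → t=0.248; u2·a0=0.0512·7.616=0.390 ≤ a1=3.840 → R1 fires; P=4 E=9 S=3
Draw 5: a1=3.240, a2=1.664, a3=2.376, a0=7.280; τ=−ln(0.0370)/7.280=0.453 → t=0.701; u2·a0=0.1382·7.280=1.006 ≤ a1=3.240 → R1 fires; P=4 E=10 S=2
Draw 6: a1=2.400, a2=1.664, a3=2.640, a0=6.704; τ=−ln(0.2396)/6.704=0.213 → t=0.914; u2·a0=0.4918·6.704=3.297; a1=2.400 < 3.297 ≤ a1+a2=4.064 → R2 fires; P=4 E=12 S=2
Draw 7: a1=2.880, a2=1.664, a3=3.168, a0=7.712; τ=−ln(0.2789)/7.712=0.166 → t=1.080; u2·a0=0.1143·7.712=0.881 ≤ a1=2.880 → R1 fires; P=4 E=13 S=1
Draw 8: a1=1.560, a2=1.664, a3=3.432, a0=6.656; τ=−ln(0.3108)/6.656=0.176 → t=1.255; u2·a0=0.5875·6.656=3.910; a1+a2=3.224 < 3.910 ≤ a1+…+a3=6.656 → R3 fires; P=6 E=12 S=3
Draw 9: a1=4.320, a2=2.496, a3=3.168, a0=9.984; τ=−ln(0.5991)/9.984=0.051 → t=1.307 > T=1.28: stop.
Read off S at T=1.28: 3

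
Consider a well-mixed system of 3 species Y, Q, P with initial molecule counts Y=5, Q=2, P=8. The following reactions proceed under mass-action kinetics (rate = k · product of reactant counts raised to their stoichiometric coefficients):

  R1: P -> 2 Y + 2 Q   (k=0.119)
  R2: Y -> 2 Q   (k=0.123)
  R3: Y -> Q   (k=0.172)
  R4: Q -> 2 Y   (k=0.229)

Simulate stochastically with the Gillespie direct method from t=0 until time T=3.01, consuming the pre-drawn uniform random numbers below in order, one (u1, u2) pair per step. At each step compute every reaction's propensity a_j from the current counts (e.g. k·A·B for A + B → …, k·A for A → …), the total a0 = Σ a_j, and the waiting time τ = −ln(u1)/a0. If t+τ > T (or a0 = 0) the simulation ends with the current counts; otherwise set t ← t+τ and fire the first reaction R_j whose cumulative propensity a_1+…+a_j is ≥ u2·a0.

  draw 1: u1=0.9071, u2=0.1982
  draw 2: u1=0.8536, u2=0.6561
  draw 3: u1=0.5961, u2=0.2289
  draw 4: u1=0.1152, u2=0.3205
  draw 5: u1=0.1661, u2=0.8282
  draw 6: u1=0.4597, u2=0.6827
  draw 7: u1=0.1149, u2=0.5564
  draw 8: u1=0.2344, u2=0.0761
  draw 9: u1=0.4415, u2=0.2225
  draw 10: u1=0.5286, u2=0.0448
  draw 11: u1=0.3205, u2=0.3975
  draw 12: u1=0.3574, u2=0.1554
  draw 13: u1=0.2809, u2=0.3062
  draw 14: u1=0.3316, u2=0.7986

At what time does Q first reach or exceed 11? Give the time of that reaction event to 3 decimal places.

Threshold first reached at t = 2.284

t=0.000: Y=5 Q=2 P=8
Draw 1: a1=0.952, a2=0.615, a3=0.860, a4=0.458, a0=2.885; τ=−ln(0.9071)/2.885=0.034 → t=0.034; u2·a0=0.1982·2.885=0.572 ≤ a1=0.952 → R1 fires; Y=7 Q=4 P=7
Draw 2: a1=0.833, a2=0.861, a3=1.204, a4=0.916, a0=3.814; τ=−ln(0.8536)/3.814=0.042 → t=0.075; u2·a0=0.6561·3.814=2.502; a1+a2=1.694 < 2.502 ≤ a1+…+a3=2.898 → R3 fires; Y=6 Q=5 P=7
Draw 3: a1=0.833, a2=0.738, a3=1.032, a4=1.145, a0=3.748; τ=−ln(0.5961)/3.748=0.138 → t=0.213; u2·a0=0.2289·3.748=0.858; a1=0.833 < 0.858 ≤ a1+a2=1.571 → R2 fires; Y=5 Q=7 P=7
Draw 4: a1=0.833, a2=0.615, a3=0.860, a4=1.603, a0=3.911; τ=−ln(0.1152)/3.911=0.553 → t=0.766; u2·a0=0.3205·3.911=1.253; a1=0.833 < 1.253 ≤ a1+a2=1.448 → R2 fires; Y=4 Q=9 P=7
Draw 5: a1=0.833, a2=0.492, a3=0.688, a4=2.061, a0=4.074; τ=−ln(0.1661)/4.074=0.441 → t=1.207; u2·a0=0.8282·4.074=3.374; a1+…+a3=2.013 < 3.374 ≤ a1+…+a4=4.074 → R4 fires; Y=6 Q=8 P=7
Draw 6: a1=0.833, a2=0.738, a3=1.032, a4=1.832, a0=4.435; τ=−ln(0.4597)/4.435=0.175 → t=1.382; u2·a0=0.6827·4.435=3.028; a1+…+a3=2.603 < 3.028 ≤ a1+…+a4=4.435 → R4 fires; Y=8 Q=7 P=7
Draw 7: a1=0.833, a2=0.984, a3=1.376, a4=1.603, a0=4.796; τ=−ln(0.1149)/4.796=0.451 → t=1.833; u2·a0=0.5564·4.796=2.668; a1+a2=1.817 < 2.668 ≤ a1+…+a3=3.193 → R3 fires; Y=7 Q=8 P=7
Draw 8: a1=0.833, a2=0.861, a3=1.204, a4=1.832, a0=4.730; τ=−ln(0.2344)/4.730=0.307 → t=2.140; u2·a0=0.0761·4.730=0.360 ≤ a1=0.833 → R1 fires; Y=9 Q=10 P=6
Draw 9: a1=0.714, a2=1.107, a3=1.548, a4=2.290, a0=5.659; τ=−ln(0.4415)/5.659=0.144 → t=2.284; u2·a0=0.2225·5.659=1.259; a1=0.714 < 1.259 ≤ a1+a2=1.821 → R2 fires; Y=8 Q=12 P=6
Draw 10: a1=0.714, a2=0.984, a3=1.376, a4=2.748, a0=5.822; τ=−ln(0.5286)/5.822=0.110 → t=2.394; u2·a0=0.0448·5.822=0.261 ≤ a1=0.714 → R1 fires; Y=10 Q=14 P=5
Draw 11: a1=0.595, a2=1.230, a3=1.720, a4=3.206, a0=6.751; τ=−ln(0.3205)/6.751=0.169 → t=2.562; u2·a0=0.3975·6.751=2.684; a1+a2=1.825 < 2.684 ≤ a1+…+a3=3.545 → R3 fires; Y=9 Q=15 P=5
Draw 12: a1=0.595, a2=1.107, a3=1.548, a4=3.435, a0=6.685; τ=−ln(0.3574)/6.685=0.154 → t=2.716; u2·a0=0.1554·6.685=1.039; a1=0.595 < 1.039 ≤ a1+a2=1.702 → R2 fires; Y=8 Q=17 P=5
Draw 13: a1=0.595, a2=0.984, a3=1.376, a4=3.893, a0=6.848; τ=−ln(0.2809)/6.848=0.185 → t=2.901; u2·a0=0.3062·6.848=2.097; a1+a2=1.579 < 2.097 ≤ a1+…+a3=2.955 → R3 fires; Y=7 Q=18 P=5
Draw 14: a1=0.595, a2=0.861, a3=1.204, a4=4.122, a0=6.782; τ=−ln(0.3316)/6.782=0.163 → t=3.064 > T=3.01: stop.
Q first becomes ≥ 11 when it reaches 12 at the event at t=2.284.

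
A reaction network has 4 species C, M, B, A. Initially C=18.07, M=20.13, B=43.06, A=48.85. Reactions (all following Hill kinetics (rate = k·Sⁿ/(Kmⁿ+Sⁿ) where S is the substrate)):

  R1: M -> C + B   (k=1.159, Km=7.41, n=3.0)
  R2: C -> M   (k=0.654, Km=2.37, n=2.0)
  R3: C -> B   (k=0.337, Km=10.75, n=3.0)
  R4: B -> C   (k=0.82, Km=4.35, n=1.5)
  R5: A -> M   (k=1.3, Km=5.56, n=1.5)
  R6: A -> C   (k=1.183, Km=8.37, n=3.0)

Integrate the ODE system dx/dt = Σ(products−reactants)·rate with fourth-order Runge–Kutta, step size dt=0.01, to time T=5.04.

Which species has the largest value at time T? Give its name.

RK4 with dt=0.01: 504 steps to T=5.04. Trajectory (selected grid times):
t=0.00: C=18.07 M=20.13 B=43.06 A=48.85
t=0.56: C=19.27 M=20.57 B=43.39 A=47.49
t=1.12: C=20.48 M=21.01 B=43.73 A=46.13
t=1.68: C=21.67 M=21.45 B=44.08 A=44.78
t=2.24: C=22.87 M=21.88 B=44.42 A=43.42
t=2.80: C=24.06 M=22.32 B=44.78 A=42.07
t=3.36: C=25.26 M=22.75 B=45.13 A=40.72
t=3.92: C=26.45 M=23.17 B=45.49 A=39.37
t=4.48: C=27.64 M=23.60 B=45.85 A=38.02
t=5.04: C=28.83 M=24.02 B=46.21 A=36.68
At T=5.04: C=28.83 M=24.02 B=46.21 A=36.68; the largest is B.

Dominant species at T: B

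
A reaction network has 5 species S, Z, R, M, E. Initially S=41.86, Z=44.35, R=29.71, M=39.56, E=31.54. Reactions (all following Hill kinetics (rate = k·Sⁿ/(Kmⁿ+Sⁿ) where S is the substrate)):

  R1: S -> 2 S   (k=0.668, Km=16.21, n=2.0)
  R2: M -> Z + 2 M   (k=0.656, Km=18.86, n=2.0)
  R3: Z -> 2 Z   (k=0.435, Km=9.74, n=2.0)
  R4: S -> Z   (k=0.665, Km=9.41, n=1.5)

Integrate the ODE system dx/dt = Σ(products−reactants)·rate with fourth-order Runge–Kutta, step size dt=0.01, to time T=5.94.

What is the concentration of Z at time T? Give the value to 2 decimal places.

Z at T = 53.62

RK4 with dt=0.01: 594 steps to T=5.94. Trajectory (selected grid times):
t=0.00: S=41.86 Z=44.35 R=29.71 M=39.56 E=31.54
t=0.66: S=41.85 Z=45.37 R=29.71 M=39.91 E=31.54
t=1.32: S=41.83 Z=46.40 R=29.71 M=40.27 E=31.54
t=1.98: S=41.82 Z=47.43 R=29.71 M=40.62 E=31.54
t=2.64: S=41.81 Z=48.46 R=29.71 M=40.98 E=31.54
t=3.30: S=41.79 Z=49.49 R=29.71 M=41.34 E=31.54
t=3.96: S=41.78 Z=50.52 R=29.71 M=41.70 E=31.54
t=4.62: S=41.77 Z=51.55 R=29.71 M=42.06 E=31.54
t=5.28: S=41.75 Z=52.59 R=29.71 M=42.42 E=31.54
t=5.94: S=41.74 Z=53.62 R=29.71 M=42.78 E=31.54
Read off Z at T=5.94: 53.62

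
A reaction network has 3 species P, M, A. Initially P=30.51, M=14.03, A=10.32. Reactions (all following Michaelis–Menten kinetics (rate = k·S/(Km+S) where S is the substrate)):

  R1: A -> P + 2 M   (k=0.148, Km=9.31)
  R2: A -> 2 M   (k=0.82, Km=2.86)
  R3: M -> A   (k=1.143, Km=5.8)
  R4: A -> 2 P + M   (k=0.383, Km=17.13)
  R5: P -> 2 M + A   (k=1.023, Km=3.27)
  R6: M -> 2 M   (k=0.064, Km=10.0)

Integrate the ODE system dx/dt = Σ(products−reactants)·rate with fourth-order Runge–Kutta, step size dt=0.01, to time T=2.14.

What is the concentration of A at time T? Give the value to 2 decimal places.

A at T = 12.21

RK4 with dt=0.01: 214 steps to T=2.14. Trajectory (selected grid times):
t=0.00: P=30.51 M=14.03 A=10.32
t=0.24: P=30.38 M=14.67 A=10.53
t=0.48: P=30.24 M=15.31 A=10.74
t=0.71: P=30.12 M=15.92 A=10.94
t=0.95: P=29.99 M=16.55 A=11.15
t=1.19: P=29.86 M=17.19 A=11.37
t=1.43: P=29.73 M=17.83 A=11.58
t=1.66: P=29.61 M=18.44 A=11.78
t=1.90: P=29.48 M=19.08 A=12.00
t=2.14: P=29.36 M=19.72 A=12.21
Read off A at T=2.14: 12.21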